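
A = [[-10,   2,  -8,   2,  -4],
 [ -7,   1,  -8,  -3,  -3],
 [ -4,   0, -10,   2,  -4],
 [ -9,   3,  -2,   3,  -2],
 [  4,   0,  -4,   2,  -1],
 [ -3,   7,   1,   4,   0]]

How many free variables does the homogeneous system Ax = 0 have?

1

Row reduce to echelon form.
R2 ← R2 − (7/10)·R1: [0, -2/5, -12/5, -22/5, -1/5]
R3 ← R3 − (2/5)·R1: [0, -4/5, -34/5, 6/5, -12/5]
R4 ← R4 − (9/10)·R1: [0, 6/5, 26/5, 6/5, 8/5]
R5 ← R5 + (2/5)·R1: [0, 4/5, -36/5, 14/5, -13/5]
R6 ← R6 − (3/10)·R1: [0, 32/5, 17/5, 17/5, 6/5]
R3 ← R3 − (2)·R2: [0, 0, -2, 10, -2]
R4 ← R4 + (3)·R2: [0, 0, -2, -12, 1]
R5 ← R5 + (2)·R2: [0, 0, -12, -6, -3]
R6 ← R6 + (16)·R2: [0, 0, -35, -67, -2]
R4 ← R4 − R3: [0, 0, 0, -22, 3]
R5 ← R5 − (6)·R3: [0, 0, 0, -66, 9]
R6 ← R6 − (35/2)·R3: [0, 0, 0, -242, 33]
R5 ← R5 − (3)·R4: [0, 0, 0, 0, 0]
R6 ← R6 − (11)·R4: [0, 0, 0, 0, 0]
4 nonzero rows, so rank(A) = 4.
A has 5 columns; by rank–nullity, nullity = 5 − 4 = 1.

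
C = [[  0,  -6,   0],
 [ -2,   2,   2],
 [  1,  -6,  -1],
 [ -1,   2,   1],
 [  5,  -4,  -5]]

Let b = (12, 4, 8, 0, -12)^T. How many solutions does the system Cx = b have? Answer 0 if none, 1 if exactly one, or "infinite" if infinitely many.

Row reduce the augmented matrix [C | b].
Swap R1 ↔ R2
R3 ← R3 + (1/2)·R1: [0, -5, 0, 10]
R4 ← R4 − (1/2)·R1: [0, 1, 0, -2]
R5 ← R5 + (5/2)·R1: [0, 1, 0, -2]
R3 ← R3 − (5/6)·R2: [0, 0, 0, 0]
R4 ← R4 + (1/6)·R2: [0, 0, 0, 0]
R5 ← R5 + (1/6)·R2: [0, 0, 0, 0]
The echelon form has 2 nonzero rows, and every pivot lies in the first 3 columns, so rank(C) = rank([C|b]) = 2.
The system is consistent.
rank = 2 < 3 unknowns, so there are infinitely many solutions.

infinite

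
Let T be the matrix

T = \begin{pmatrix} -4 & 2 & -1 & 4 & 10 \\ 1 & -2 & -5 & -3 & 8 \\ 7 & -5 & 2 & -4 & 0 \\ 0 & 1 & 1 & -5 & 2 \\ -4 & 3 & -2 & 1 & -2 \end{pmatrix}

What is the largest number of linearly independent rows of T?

4

Row reduce to echelon form.
R2 ← R2 + (1/4)·R1: [0, -3/2, -21/4, -2, 21/2]
R3 ← R3 + (7/4)·R1: [0, -3/2, 1/4, 3, 35/2]
R5 ← R5 − R1: [0, 1, -1, -3, -12]
R3 ← R3 − R2: [0, 0, 11/2, 5, 7]
R4 ← R4 + (2/3)·R2: [0, 0, -5/2, -19/3, 9]
R5 ← R5 + (2/3)·R2: [0, 0, -9/2, -13/3, -5]
R4 ← R4 + (5/11)·R3: [0, 0, 0, -134/33, 134/11]
R5 ← R5 + (9/11)·R3: [0, 0, 0, -8/33, 8/11]
R5 ← R5 − (4/67)·R4: [0, 0, 0, 0, 0]
Echelon form has 4 nonzero rows, so rank(T) = 4.
The rank gives the maximum number of linearly independent rows: 4.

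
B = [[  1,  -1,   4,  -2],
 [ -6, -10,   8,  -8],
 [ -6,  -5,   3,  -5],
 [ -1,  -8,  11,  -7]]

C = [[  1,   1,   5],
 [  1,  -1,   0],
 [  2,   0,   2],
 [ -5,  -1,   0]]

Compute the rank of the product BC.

3

First compute BC:
[[ 18,   4,  13],
 [ 40,  12, -14],
 [ 20,   4, -24],
 [ 48,  14,  17]]
Now row reduce the product.
R2 ← R2 − (20/9)·R1: [0, 28/9, -386/9]
R3 ← R3 − (10/9)·R1: [0, -4/9, -346/9]
R4 ← R4 − (8/3)·R1: [0, 10/3, -53/3]
R3 ← R3 + (1/7)·R2: [0, 0, -312/7]
R4 ← R4 − (15/14)·R2: [0, 0, 198/7]
R4 ← R4 + (33/52)·R3: [0, 0, 0]
3 nonzero rows, so rank(BC) = 3.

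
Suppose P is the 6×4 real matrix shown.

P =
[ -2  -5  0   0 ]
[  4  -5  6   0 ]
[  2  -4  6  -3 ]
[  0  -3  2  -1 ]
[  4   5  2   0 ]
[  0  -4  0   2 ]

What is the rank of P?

3

Row reduce to echelon form.
R2 ← R2 + (2)·R1: [0, -15, 6, 0]
R3 ← R3 + R1: [0, -9, 6, -3]
R5 ← R5 + (2)·R1: [0, -5, 2, 0]
R3 ← R3 − (3/5)·R2: [0, 0, 12/5, -3]
R4 ← R4 − (1/5)·R2: [0, 0, 4/5, -1]
R5 ← R5 − (1/3)·R2: [0, 0, 0, 0]
R6 ← R6 − (4/15)·R2: [0, 0, -8/5, 2]
R4 ← R4 − (1/3)·R3: [0, 0, 0, 0]
R6 ← R6 + (2/3)·R3: [0, 0, 0, 0]
Echelon form has 3 nonzero rows, so rank(P) = 3.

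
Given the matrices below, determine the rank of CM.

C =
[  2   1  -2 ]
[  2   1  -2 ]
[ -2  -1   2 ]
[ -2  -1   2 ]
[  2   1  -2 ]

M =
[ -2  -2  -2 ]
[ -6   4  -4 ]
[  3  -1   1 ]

1

First compute CM:
[[-16,   2, -10],
 [-16,   2, -10],
 [ 16,  -2,  10],
 [ 16,  -2,  10],
 [-16,   2, -10]]
Now row reduce the product.
R2 ← R2 − R1: [0, 0, 0]
R3 ← R3 + R1: [0, 0, 0]
R4 ← R4 + R1: [0, 0, 0]
R5 ← R5 − R1: [0, 0, 0]
1 nonzero row, so rank(CM) = 1.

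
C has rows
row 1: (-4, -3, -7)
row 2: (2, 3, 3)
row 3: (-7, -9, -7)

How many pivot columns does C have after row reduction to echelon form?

Row reduce to echelon form.
R2 ← R2 + (1/2)·R1: [0, 3/2, -1/2]
R3 ← R3 − (7/4)·R1: [0, -15/4, 21/4]
R3 ← R3 + (5/2)·R2: [0, 0, 4]
Echelon form has 3 nonzero rows, so rank(C) = 3.
Each nonzero row contributes one pivot column: 3 pivot columns.

3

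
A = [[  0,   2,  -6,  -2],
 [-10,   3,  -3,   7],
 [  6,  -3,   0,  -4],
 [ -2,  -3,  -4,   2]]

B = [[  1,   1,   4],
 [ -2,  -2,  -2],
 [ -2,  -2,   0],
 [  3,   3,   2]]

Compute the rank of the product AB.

First compute AB:
[[  2,   2,  -8],
 [ 11,  11, -32],
 [  0,   0,  22],
 [ 18,  18,   2]]
Now row reduce the product.
R2 ← R2 − (11/2)·R1: [0, 0, 12]
R4 ← R4 − (9)·R1: [0, 0, 74]
R3 ← R3 − (11/6)·R2: [0, 0, 0]
R4 ← R4 − (37/6)·R2: [0, 0, 0]
2 nonzero rows, so rank(AB) = 2.

2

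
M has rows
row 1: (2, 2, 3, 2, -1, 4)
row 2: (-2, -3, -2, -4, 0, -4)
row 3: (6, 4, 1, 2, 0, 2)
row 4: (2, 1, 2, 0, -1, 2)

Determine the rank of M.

3

Row reduce to echelon form.
R2 ← R2 + R1: [0, -1, 1, -2, -1, 0]
R3 ← R3 − (3)·R1: [0, -2, -8, -4, 3, -10]
R4 ← R4 − R1: [0, -1, -1, -2, 0, -2]
R3 ← R3 − (2)·R2: [0, 0, -10, 0, 5, -10]
R4 ← R4 − R2: [0, 0, -2, 0, 1, -2]
R4 ← R4 − (1/5)·R3: [0, 0, 0, 0, 0, 0]
Echelon form has 3 nonzero rows, so rank(M) = 3.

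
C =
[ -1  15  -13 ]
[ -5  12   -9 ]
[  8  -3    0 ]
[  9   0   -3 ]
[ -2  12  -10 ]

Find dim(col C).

Row reduce to echelon form.
R2 ← R2 − (5)·R1: [0, -63, 56]
R3 ← R3 + (8)·R1: [0, 117, -104]
R4 ← R4 + (9)·R1: [0, 135, -120]
R5 ← R5 − (2)·R1: [0, -18, 16]
R3 ← R3 + (13/7)·R2: [0, 0, 0]
R4 ← R4 + (15/7)·R2: [0, 0, 0]
R5 ← R5 − (2/7)·R2: [0, 0, 0]
Echelon form has 2 nonzero rows, so rank(C) = 2.
The column space has dimension equal to the rank: 2.

2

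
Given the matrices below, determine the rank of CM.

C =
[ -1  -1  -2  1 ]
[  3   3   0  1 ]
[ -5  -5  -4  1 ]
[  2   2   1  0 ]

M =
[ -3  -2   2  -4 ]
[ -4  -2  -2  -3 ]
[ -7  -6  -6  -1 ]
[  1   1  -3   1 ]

First compute CM:
[[ 22,  17,   9,  10],
 [-20, -11,  -3, -20],
 [ 64,  45,  21,  40],
 [-21, -14,  -6, -15]]
Now row reduce the product.
R2 ← R2 + (10/11)·R1: [0, 49/11, 57/11, -120/11]
R3 ← R3 − (32/11)·R1: [0, -49/11, -57/11, 120/11]
R4 ← R4 + (21/22)·R1: [0, 49/22, 57/22, -60/11]
R3 ← R3 + R2: [0, 0, 0, 0]
R4 ← R4 − (1/2)·R2: [0, 0, 0, 0]
2 nonzero rows, so rank(CM) = 2.

2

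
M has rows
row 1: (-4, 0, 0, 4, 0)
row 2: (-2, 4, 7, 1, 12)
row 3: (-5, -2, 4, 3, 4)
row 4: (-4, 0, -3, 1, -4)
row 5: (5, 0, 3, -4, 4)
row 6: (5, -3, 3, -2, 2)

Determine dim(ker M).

1

Row reduce to echelon form.
R2 ← R2 − (1/2)·R1: [0, 4, 7, -1, 12]
R3 ← R3 − (5/4)·R1: [0, -2, 4, -2, 4]
R4 ← R4 − R1: [0, 0, -3, -3, -4]
R5 ← R5 + (5/4)·R1: [0, 0, 3, 1, 4]
R6 ← R6 + (5/4)·R1: [0, -3, 3, 3, 2]
R3 ← R3 + (1/2)·R2: [0, 0, 15/2, -5/2, 10]
R6 ← R6 + (3/4)·R2: [0, 0, 33/4, 9/4, 11]
R4 ← R4 + (2/5)·R3: [0, 0, 0, -4, 0]
R5 ← R5 − (2/5)·R3: [0, 0, 0, 2, 0]
R6 ← R6 − (11/10)·R3: [0, 0, 0, 5, 0]
R5 ← R5 + (1/2)·R4: [0, 0, 0, 0, 0]
R6 ← R6 + (5/4)·R4: [0, 0, 0, 0, 0]
4 nonzero rows, so rank(M) = 4.
M has 5 columns; by rank–nullity, nullity = 5 − 4 = 1.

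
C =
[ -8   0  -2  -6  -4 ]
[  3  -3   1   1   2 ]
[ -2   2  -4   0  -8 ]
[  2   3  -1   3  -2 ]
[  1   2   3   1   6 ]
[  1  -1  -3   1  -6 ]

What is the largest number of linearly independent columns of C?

3

Row reduce to echelon form.
R2 ← R2 + (3/8)·R1: [0, -3, 1/4, -5/4, 1/2]
R3 ← R3 − (1/4)·R1: [0, 2, -7/2, 3/2, -7]
R4 ← R4 + (1/4)·R1: [0, 3, -3/2, 3/2, -3]
R5 ← R5 + (1/8)·R1: [0, 2, 11/4, 1/4, 11/2]
R6 ← R6 + (1/8)·R1: [0, -1, -13/4, 1/4, -13/2]
R3 ← R3 + (2/3)·R2: [0, 0, -10/3, 2/3, -20/3]
R4 ← R4 + R2: [0, 0, -5/4, 1/4, -5/2]
R5 ← R5 + (2/3)·R2: [0, 0, 35/12, -7/12, 35/6]
R6 ← R6 − (1/3)·R2: [0, 0, -10/3, 2/3, -20/3]
R4 ← R4 − (3/8)·R3: [0, 0, 0, 0, 0]
R5 ← R5 + (7/8)·R3: [0, 0, 0, 0, 0]
R6 ← R6 − R3: [0, 0, 0, 0, 0]
Echelon form has 3 nonzero rows, so rank(C) = 3.
The rank gives the maximum number of linearly independent columns: 3.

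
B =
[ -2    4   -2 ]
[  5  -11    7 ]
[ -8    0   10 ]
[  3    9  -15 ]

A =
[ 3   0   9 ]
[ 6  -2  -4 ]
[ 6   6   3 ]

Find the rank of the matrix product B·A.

First compute BA:
[[  6, -20, -40],
 [ -9,  64, 110],
 [ 36,  60, -42],
 [-27, -108, -54]]
Now row reduce the product.
R2 ← R2 + (3/2)·R1: [0, 34, 50]
R3 ← R3 − (6)·R1: [0, 180, 198]
R4 ← R4 + (9/2)·R1: [0, -198, -234]
R3 ← R3 − (90/17)·R2: [0, 0, -1134/17]
R4 ← R4 + (99/17)·R2: [0, 0, 972/17]
R4 ← R4 + (6/7)·R3: [0, 0, 0]
3 nonzero rows, so rank(BA) = 3.

3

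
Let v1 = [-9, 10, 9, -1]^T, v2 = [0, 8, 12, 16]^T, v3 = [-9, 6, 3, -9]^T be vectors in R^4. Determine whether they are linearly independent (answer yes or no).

no

Form the matrix with these vectors as rows and row reduce.
R3 ← R3 − R1: [0, -4, -6, -8]
R3 ← R3 + (1/2)·R2: [0, 0, 0, 0]
2 nonzero rows, so the 3 vectors span a space of dimension 2.
Since 2 < 3, the vectors are linearly dependent.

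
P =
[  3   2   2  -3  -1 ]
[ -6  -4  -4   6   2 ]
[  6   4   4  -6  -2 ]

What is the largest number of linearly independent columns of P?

Row reduce to echelon form.
R2 ← R2 + (2)·R1: [0, 0, 0, 0, 0]
R3 ← R3 − (2)·R1: [0, 0, 0, 0, 0]
Echelon form has 1 nonzero row, so rank(P) = 1.
The rank gives the maximum number of linearly independent columns: 1.

1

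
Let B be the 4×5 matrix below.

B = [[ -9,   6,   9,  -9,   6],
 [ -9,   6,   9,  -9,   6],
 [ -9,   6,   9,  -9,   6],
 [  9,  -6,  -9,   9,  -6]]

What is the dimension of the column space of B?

Row reduce to echelon form.
R2 ← R2 − R1: [0, 0, 0, 0, 0]
R3 ← R3 − R1: [0, 0, 0, 0, 0]
R4 ← R4 + R1: [0, 0, 0, 0, 0]
Echelon form has 1 nonzero row, so rank(B) = 1.
The column space has dimension equal to the rank: 1.

1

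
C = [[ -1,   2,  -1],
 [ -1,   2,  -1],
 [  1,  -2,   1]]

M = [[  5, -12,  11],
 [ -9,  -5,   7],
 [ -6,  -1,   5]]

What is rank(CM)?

1

First compute CM:
[[-17,   3,  -2],
 [-17,   3,  -2],
 [ 17,  -3,   2]]
Now row reduce the product.
R2 ← R2 − R1: [0, 0, 0]
R3 ← R3 + R1: [0, 0, 0]
1 nonzero row, so rank(CM) = 1.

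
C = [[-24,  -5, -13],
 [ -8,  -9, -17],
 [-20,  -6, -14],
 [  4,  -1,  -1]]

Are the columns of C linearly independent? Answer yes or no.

no

Row reduce C to echelon form.
R2 ← R2 − (1/3)·R1: [0, -22/3, -38/3]
R3 ← R3 − (5/6)·R1: [0, -11/6, -19/6]
R4 ← R4 + (1/6)·R1: [0, -11/6, -19/6]
R3 ← R3 − (1/4)·R2: [0, 0, 0]
R4 ← R4 − (1/4)·R2: [0, 0, 0]
2 pivots among 3 columns.
Only 2 < 3 pivot columns, so the columns are linearly dependent.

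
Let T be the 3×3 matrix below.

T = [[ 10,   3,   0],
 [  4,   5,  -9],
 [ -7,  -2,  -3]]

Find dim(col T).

Row reduce to echelon form.
R2 ← R2 − (2/5)·R1: [0, 19/5, -9]
R3 ← R3 + (7/10)·R1: [0, 1/10, -3]
R3 ← R3 − (1/38)·R2: [0, 0, -105/38]
Echelon form has 3 nonzero rows, so rank(T) = 3.
The column space has dimension equal to the rank: 3.

3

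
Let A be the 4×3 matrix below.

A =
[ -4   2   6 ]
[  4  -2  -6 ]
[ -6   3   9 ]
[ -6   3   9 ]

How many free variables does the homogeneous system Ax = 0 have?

Row reduce to echelon form.
R2 ← R2 + R1: [0, 0, 0]
R3 ← R3 − (3/2)·R1: [0, 0, 0]
R4 ← R4 − (3/2)·R1: [0, 0, 0]
1 nonzero row, so rank(A) = 1.
A has 3 columns; by rank–nullity, nullity = 3 − 1 = 2.

2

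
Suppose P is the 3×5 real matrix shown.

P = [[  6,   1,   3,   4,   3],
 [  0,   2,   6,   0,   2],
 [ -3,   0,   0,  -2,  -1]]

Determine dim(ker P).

Row reduce to echelon form.
R3 ← R3 + (1/2)·R1: [0, 1/2, 3/2, 0, 1/2]
R3 ← R3 − (1/4)·R2: [0, 0, 0, 0, 0]
2 nonzero rows, so rank(P) = 2.
P has 5 columns; by rank–nullity, nullity = 5 − 2 = 3.

3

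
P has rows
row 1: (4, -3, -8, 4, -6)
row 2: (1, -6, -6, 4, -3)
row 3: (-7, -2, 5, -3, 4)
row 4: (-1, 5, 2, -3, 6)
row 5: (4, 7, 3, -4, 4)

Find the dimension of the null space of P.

Row reduce to echelon form.
R2 ← R2 − (1/4)·R1: [0, -21/4, -4, 3, -3/2]
R3 ← R3 + (7/4)·R1: [0, -29/4, -9, 4, -13/2]
R4 ← R4 + (1/4)·R1: [0, 17/4, 0, -2, 9/2]
R5 ← R5 − R1: [0, 10, 11, -8, 10]
R3 ← R3 − (29/21)·R2: [0, 0, -73/21, -1/7, -31/7]
R4 ← R4 + (17/21)·R2: [0, 0, -68/21, 3/7, 23/7]
R5 ← R5 + (40/21)·R2: [0, 0, 71/21, -16/7, 50/7]
R4 ← R4 − (68/73)·R3: [0, 0, 0, 41/73, 541/73]
R5 ← R5 + (71/73)·R3: [0, 0, 0, -177/73, 207/73]
R5 ← R5 + (177/41)·R4: [0, 0, 0, 0, 1428/41]
5 nonzero rows, so rank(P) = 5.
P has 5 columns; by rank–nullity, nullity = 5 − 5 = 0.

0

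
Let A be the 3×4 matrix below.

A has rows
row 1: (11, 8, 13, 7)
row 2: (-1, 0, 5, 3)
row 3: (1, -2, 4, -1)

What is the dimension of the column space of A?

3

Row reduce to echelon form.
R2 ← R2 + (1/11)·R1: [0, 8/11, 68/11, 40/11]
R3 ← R3 − (1/11)·R1: [0, -30/11, 31/11, -18/11]
R3 ← R3 + (15/4)·R2: [0, 0, 26, 12]
Echelon form has 3 nonzero rows, so rank(A) = 3.
The column space has dimension equal to the rank: 3.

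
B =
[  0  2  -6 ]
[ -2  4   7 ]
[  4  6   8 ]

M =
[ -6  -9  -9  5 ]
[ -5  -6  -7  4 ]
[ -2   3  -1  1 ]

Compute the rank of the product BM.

2

First compute BM:
[[  2, -30,  -8,   2],
 [-22,  15, -17,  13],
 [-70, -48, -86,  52]]
Now row reduce the product.
R2 ← R2 + (11)·R1: [0, -315, -105, 35]
R3 ← R3 + (35)·R1: [0, -1098, -366, 122]
R3 ← R3 − (122/35)·R2: [0, 0, 0, 0]
2 nonzero rows, so rank(BM) = 2.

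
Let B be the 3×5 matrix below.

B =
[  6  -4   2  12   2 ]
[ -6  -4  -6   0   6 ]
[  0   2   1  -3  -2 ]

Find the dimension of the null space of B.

3

Row reduce to echelon form.
R2 ← R2 + R1: [0, -8, -4, 12, 8]
R3 ← R3 + (1/4)·R2: [0, 0, 0, 0, 0]
2 nonzero rows, so rank(B) = 2.
B has 5 columns; by rank–nullity, nullity = 5 − 2 = 3.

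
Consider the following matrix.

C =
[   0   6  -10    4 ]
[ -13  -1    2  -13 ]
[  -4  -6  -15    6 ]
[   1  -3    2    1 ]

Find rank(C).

Row reduce to echelon form.
Swap R1 ↔ R2
R3 ← R3 − (4/13)·R1: [0, -74/13, -203/13, 10]
R4 ← R4 + (1/13)·R1: [0, -40/13, 28/13, 0]
R3 ← R3 + (37/39)·R2: [0, 0, -979/39, 538/39]
R4 ← R4 + (20/39)·R2: [0, 0, -116/39, 80/39]
R4 ← R4 − (116/979)·R3: [0, 0, 0, 408/979]
Echelon form has 4 nonzero rows, so rank(C) = 4.

4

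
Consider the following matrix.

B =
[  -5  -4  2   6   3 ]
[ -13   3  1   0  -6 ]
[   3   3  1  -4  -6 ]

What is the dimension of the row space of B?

Row reduce to echelon form.
R2 ← R2 − (13/5)·R1: [0, 67/5, -21/5, -78/5, -69/5]
R3 ← R3 + (3/5)·R1: [0, 3/5, 11/5, -2/5, -21/5]
R3 ← R3 − (3/67)·R2: [0, 0, 160/67, 20/67, -240/67]
Echelon form has 3 nonzero rows, so rank(B) = 3.
The row space has dimension equal to the rank: 3.

3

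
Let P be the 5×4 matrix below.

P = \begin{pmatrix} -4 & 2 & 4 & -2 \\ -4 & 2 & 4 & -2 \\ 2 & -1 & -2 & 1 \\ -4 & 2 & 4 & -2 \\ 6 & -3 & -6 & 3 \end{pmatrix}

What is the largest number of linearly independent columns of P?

1

Row reduce to echelon form.
R2 ← R2 − R1: [0, 0, 0, 0]
R3 ← R3 + (1/2)·R1: [0, 0, 0, 0]
R4 ← R4 − R1: [0, 0, 0, 0]
R5 ← R5 + (3/2)·R1: [0, 0, 0, 0]
Echelon form has 1 nonzero row, so rank(P) = 1.
The rank gives the maximum number of linearly independent columns: 1.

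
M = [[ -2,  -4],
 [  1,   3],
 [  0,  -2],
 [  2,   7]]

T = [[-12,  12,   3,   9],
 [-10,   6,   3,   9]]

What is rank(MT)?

2

First compute MT:
[[ 64, -48, -18, -54],
 [-42,  30,  12,  36],
 [ 20, -12,  -6, -18],
 [-94,  66,  27,  81]]
Now row reduce the product.
R2 ← R2 + (21/32)·R1: [0, -3/2, 3/16, 9/16]
R3 ← R3 − (5/16)·R1: [0, 3, -3/8, -9/8]
R4 ← R4 + (47/32)·R1: [0, -9/2, 9/16, 27/16]
R3 ← R3 + (2)·R2: [0, 0, 0, 0]
R4 ← R4 − (3)·R2: [0, 0, 0, 0]
2 nonzero rows, so rank(MT) = 2.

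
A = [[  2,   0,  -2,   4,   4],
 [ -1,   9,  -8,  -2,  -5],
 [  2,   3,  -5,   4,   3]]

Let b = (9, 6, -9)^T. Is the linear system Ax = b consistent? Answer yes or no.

Row reduce the augmented matrix [A | b].
R2 ← R2 + (1/2)·R1: [0, 9, -9, 0, -3, 21/2]
R3 ← R3 − R1: [0, 3, -3, 0, -1, -18]
R3 ← R3 − (1/3)·R2: [0, 0, 0, 0, 0, -43/2]
The echelon form has 3 nonzero rows; the last pivot sits in the augmented column, so rank(A) = 2 but rank([A|b]) = 3.
Since the ranks differ, the system is inconsistent.

no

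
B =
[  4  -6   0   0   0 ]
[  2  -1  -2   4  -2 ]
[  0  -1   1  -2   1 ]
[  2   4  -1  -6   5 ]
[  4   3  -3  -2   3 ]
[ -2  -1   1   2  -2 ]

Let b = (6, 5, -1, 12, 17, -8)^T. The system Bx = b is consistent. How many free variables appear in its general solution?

Row reduce the augmented matrix [B | b].
R2 ← R2 − (1/2)·R1: [0, 2, -2, 4, -2, 2]
R4 ← R4 − (1/2)·R1: [0, 7, -1, -6, 5, 9]
R5 ← R5 − R1: [0, 9, -3, -2, 3, 11]
R6 ← R6 + (1/2)·R1: [0, -4, 1, 2, -2, -5]
R3 ← R3 + (1/2)·R2: [0, 0, 0, 0, 0, 0]
R4 ← R4 − (7/2)·R2: [0, 0, 6, -20, 12, 2]
R5 ← R5 − (9/2)·R2: [0, 0, 6, -20, 12, 2]
R6 ← R6 + (2)·R2: [0, 0, -3, 10, -6, -1]
Swap R3 ↔ R4
R5 ← R5 − R3: [0, 0, 0, 0, 0, 0]
R6 ← R6 + (1/2)·R3: [0, 0, 0, 0, 0, 0]
The echelon form has 3 nonzero rows, and every pivot lies in the first 5 columns, so rank(B) = rank([B|b]) = 3.
The system is consistent.
Free variables = (unknowns) − (rank) = 5 − 3 = 2.

2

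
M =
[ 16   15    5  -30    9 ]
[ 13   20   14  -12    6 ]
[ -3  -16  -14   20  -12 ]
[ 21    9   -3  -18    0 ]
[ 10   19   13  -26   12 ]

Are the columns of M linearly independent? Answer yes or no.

no

Row reduce M to echelon form.
R2 ← R2 − (13/16)·R1: [0, 125/16, 159/16, 99/8, -21/16]
R3 ← R3 + (3/16)·R1: [0, -211/16, -209/16, 115/8, -165/16]
R4 ← R4 − (21/16)·R1: [0, -171/16, -153/16, 171/8, -189/16]
R5 ← R5 − (5/8)·R1: [0, 77/8, 79/8, -29/4, 51/8]
R3 ← R3 + (211/125)·R2: [0, 0, 464/125, 4408/125, -1566/125]
R4 ← R4 + (171/125)·R2: [0, 0, 504/125, 4788/125, -1701/125]
R5 ← R5 − (154/125)·R2: [0, 0, -296/125, -2812/125, 999/125]
R4 ← R4 − (63/58)·R3: [0, 0, 0, 0, 0]
R5 ← R5 + (37/58)·R3: [0, 0, 0, 0, 0]
3 pivots among 5 columns.
Only 3 < 5 pivot columns, so the columns are linearly dependent.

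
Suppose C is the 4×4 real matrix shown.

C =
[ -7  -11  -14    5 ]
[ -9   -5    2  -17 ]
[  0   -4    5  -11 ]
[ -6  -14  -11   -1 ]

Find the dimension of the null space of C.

Row reduce to echelon form.
R2 ← R2 − (9/7)·R1: [0, 64/7, 20, -164/7]
R4 ← R4 − (6/7)·R1: [0, -32/7, 1, -37/7]
R3 ← R3 + (7/16)·R2: [0, 0, 55/4, -85/4]
R4 ← R4 + (1/2)·R2: [0, 0, 11, -17]
R4 ← R4 − (4/5)·R3: [0, 0, 0, 0]
3 nonzero rows, so rank(C) = 3.
C has 4 columns; by rank–nullity, nullity = 4 − 3 = 1.

1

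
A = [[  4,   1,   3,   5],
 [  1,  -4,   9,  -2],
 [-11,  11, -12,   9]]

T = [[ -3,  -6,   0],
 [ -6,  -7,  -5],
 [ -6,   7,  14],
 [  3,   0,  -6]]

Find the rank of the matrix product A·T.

First compute AT:
[[-21, -10,   7],
 [-39,  85, 158],
 [ 66, -95, -277]]
Now row reduce the product.
R2 ← R2 − (13/7)·R1: [0, 725/7, 145]
R3 ← R3 + (22/7)·R1: [0, -885/7, -255]
R3 ← R3 + (177/145)·R2: [0, 0, -78]
3 nonzero rows, so rank(AT) = 3.

3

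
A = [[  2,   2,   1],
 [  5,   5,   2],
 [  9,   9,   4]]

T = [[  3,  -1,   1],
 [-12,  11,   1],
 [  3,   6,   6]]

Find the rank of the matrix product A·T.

First compute AT:
[[-15,  26,  10],
 [-39,  62,  22],
 [-69, 114,  42]]
Now row reduce the product.
R2 ← R2 − (13/5)·R1: [0, -28/5, -4]
R3 ← R3 − (23/5)·R1: [0, -28/5, -4]
R3 ← R3 − R2: [0, 0, 0]
2 nonzero rows, so rank(AT) = 2.

2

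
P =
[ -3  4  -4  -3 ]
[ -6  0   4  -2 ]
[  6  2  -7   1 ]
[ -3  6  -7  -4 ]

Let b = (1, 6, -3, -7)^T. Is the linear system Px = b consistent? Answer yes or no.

Row reduce the augmented matrix [P | b].
R2 ← R2 − (2)·R1: [0, -8, 12, 4, 4]
R3 ← R3 + (2)·R1: [0, 10, -15, -5, -1]
R4 ← R4 − R1: [0, 2, -3, -1, -8]
R3 ← R3 + (5/4)·R2: [0, 0, 0, 0, 4]
R4 ← R4 + (1/4)·R2: [0, 0, 0, 0, -7]
R4 ← R4 + (7/4)·R3: [0, 0, 0, 0, 0]
The echelon form has 3 nonzero rows; the last pivot sits in the augmented column, so rank(P) = 2 but rank([P|b]) = 3.
Since the ranks differ, the system is inconsistent.

no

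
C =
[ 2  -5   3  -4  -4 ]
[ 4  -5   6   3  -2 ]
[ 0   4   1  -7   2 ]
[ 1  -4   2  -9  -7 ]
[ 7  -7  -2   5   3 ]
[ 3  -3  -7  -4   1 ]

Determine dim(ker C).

Row reduce to echelon form.
R2 ← R2 − (2)·R1: [0, 5, 0, 11, 6]
R4 ← R4 − (1/2)·R1: [0, -3/2, 1/2, -7, -5]
R5 ← R5 − (7/2)·R1: [0, 21/2, -25/2, 19, 17]
R6 ← R6 − (3/2)·R1: [0, 9/2, -23/2, 2, 7]
R3 ← R3 − (4/5)·R2: [0, 0, 1, -79/5, -14/5]
R4 ← R4 + (3/10)·R2: [0, 0, 1/2, -37/10, -16/5]
R5 ← R5 − (21/10)·R2: [0, 0, -25/2, -41/10, 22/5]
R6 ← R6 − (9/10)·R2: [0, 0, -23/2, -79/10, 8/5]
R4 ← R4 − (1/2)·R3: [0, 0, 0, 21/5, -9/5]
R5 ← R5 + (25/2)·R3: [0, 0, 0, -1008/5, -153/5]
R6 ← R6 + (23/2)·R3: [0, 0, 0, -948/5, -153/5]
R5 ← R5 + (48)·R4: [0, 0, 0, 0, -117]
R6 ← R6 + (316/7)·R4: [0, 0, 0, 0, -783/7]
R6 ← R6 − (87/91)·R5: [0, 0, 0, 0, 0]
5 nonzero rows, so rank(C) = 5.
C has 5 columns; by rank–nullity, nullity = 5 − 5 = 0.

0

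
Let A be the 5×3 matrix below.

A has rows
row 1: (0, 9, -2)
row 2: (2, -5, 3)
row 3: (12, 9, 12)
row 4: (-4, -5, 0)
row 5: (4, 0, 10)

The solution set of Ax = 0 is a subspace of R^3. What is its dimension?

0

Row reduce to echelon form.
Swap R1 ↔ R2
R3 ← R3 − (6)·R1: [0, 39, -6]
R4 ← R4 + (2)·R1: [0, -15, 6]
R5 ← R5 − (2)·R1: [0, 10, 4]
R3 ← R3 − (13/3)·R2: [0, 0, 8/3]
R4 ← R4 + (5/3)·R2: [0, 0, 8/3]
R5 ← R5 − (10/9)·R2: [0, 0, 56/9]
R4 ← R4 − R3: [0, 0, 0]
R5 ← R5 − (7/3)·R3: [0, 0, 0]
3 nonzero rows, so rank(A) = 3.
A has 3 columns; by rank–nullity, nullity = 3 − 3 = 0.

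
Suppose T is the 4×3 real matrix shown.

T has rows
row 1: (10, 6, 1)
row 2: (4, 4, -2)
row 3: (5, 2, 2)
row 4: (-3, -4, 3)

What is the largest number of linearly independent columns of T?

2

Row reduce to echelon form.
R2 ← R2 − (2/5)·R1: [0, 8/5, -12/5]
R3 ← R3 − (1/2)·R1: [0, -1, 3/2]
R4 ← R4 + (3/10)·R1: [0, -11/5, 33/10]
R3 ← R3 + (5/8)·R2: [0, 0, 0]
R4 ← R4 + (11/8)·R2: [0, 0, 0]
Echelon form has 2 nonzero rows, so rank(T) = 2.
The rank gives the maximum number of linearly independent columns: 2.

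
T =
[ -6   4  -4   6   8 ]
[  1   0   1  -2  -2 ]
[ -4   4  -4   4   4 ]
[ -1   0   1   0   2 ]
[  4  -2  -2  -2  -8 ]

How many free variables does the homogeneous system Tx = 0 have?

1

Row reduce to echelon form.
R2 ← R2 + (1/6)·R1: [0, 2/3, 1/3, -1, -2/3]
R3 ← R3 − (2/3)·R1: [0, 4/3, -4/3, 0, -4/3]
R4 ← R4 − (1/6)·R1: [0, -2/3, 5/3, -1, 2/3]
R5 ← R5 + (2/3)·R1: [0, 2/3, -14/3, 2, -8/3]
R3 ← R3 − (2)·R2: [0, 0, -2, 2, 0]
R4 ← R4 + R2: [0, 0, 2, -2, 0]
R5 ← R5 − R2: [0, 0, -5, 3, -2]
R4 ← R4 + R3: [0, 0, 0, 0, 0]
R5 ← R5 − (5/2)·R3: [0, 0, 0, -2, -2]
Swap R4 ↔ R5
4 nonzero rows, so rank(T) = 4.
T has 5 columns; by rank–nullity, nullity = 5 − 4 = 1.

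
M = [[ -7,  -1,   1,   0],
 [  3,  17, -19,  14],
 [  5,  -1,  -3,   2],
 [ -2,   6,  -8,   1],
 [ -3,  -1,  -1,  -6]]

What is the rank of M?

Row reduce to echelon form.
R2 ← R2 + (3/7)·R1: [0, 116/7, -130/7, 14]
R3 ← R3 + (5/7)·R1: [0, -12/7, -16/7, 2]
R4 ← R4 − (2/7)·R1: [0, 44/7, -58/7, 1]
R5 ← R5 − (3/7)·R1: [0, -4/7, -10/7, -6]
R3 ← R3 + (3/29)·R2: [0, 0, -122/29, 100/29]
R4 ← R4 − (11/29)·R2: [0, 0, -36/29, -125/29]
R5 ← R5 + (1/29)·R2: [0, 0, -60/29, -160/29]
R4 ← R4 − (18/61)·R3: [0, 0, 0, -325/61]
R5 ← R5 − (30/61)·R3: [0, 0, 0, -440/61]
R5 ← R5 − (88/65)·R4: [0, 0, 0, 0]
Echelon form has 4 nonzero rows, so rank(M) = 4.

4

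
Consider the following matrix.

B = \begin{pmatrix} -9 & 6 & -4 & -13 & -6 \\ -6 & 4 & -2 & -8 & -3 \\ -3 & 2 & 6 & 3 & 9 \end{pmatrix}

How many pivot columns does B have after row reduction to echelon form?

Row reduce to echelon form.
R2 ← R2 − (2/3)·R1: [0, 0, 2/3, 2/3, 1]
R3 ← R3 − (1/3)·R1: [0, 0, 22/3, 22/3, 11]
R3 ← R3 − (11)·R2: [0, 0, 0, 0, 0]
Echelon form has 2 nonzero rows, so rank(B) = 2.
Each nonzero row contributes one pivot column: 2 pivot columns.

2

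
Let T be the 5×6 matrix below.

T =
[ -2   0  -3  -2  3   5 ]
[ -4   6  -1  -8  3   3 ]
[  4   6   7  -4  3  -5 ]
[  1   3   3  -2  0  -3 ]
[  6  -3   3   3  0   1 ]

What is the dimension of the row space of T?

Row reduce to echelon form.
R2 ← R2 − (2)·R1: [0, 6, 5, -4, -3, -7]
R3 ← R3 + (2)·R1: [0, 6, 1, -8, 9, 5]
R4 ← R4 + (1/2)·R1: [0, 3, 3/2, -3, 3/2, -1/2]
R5 ← R5 + (3)·R1: [0, -3, -6, -3, 9, 16]
R3 ← R3 − R2: [0, 0, -4, -4, 12, 12]
R4 ← R4 − (1/2)·R2: [0, 0, -1, -1, 3, 3]
R5 ← R5 + (1/2)·R2: [0, 0, -7/2, -5, 15/2, 25/2]
R4 ← R4 − (1/4)·R3: [0, 0, 0, 0, 0, 0]
R5 ← R5 − (7/8)·R3: [0, 0, 0, -3/2, -3, 2]
Swap R4 ↔ R5
Echelon form has 4 nonzero rows, so rank(T) = 4.
The row space has dimension equal to the rank: 4.

4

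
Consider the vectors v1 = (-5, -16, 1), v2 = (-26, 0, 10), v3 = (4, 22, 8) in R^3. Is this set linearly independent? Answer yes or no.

yes

Form the matrix with these vectors as rows and row reduce.
R2 ← R2 − (26/5)·R1: [0, 416/5, 24/5]
R3 ← R3 + (4/5)·R1: [0, 46/5, 44/5]
R3 ← R3 − (23/208)·R2: [0, 0, 215/26]
3 nonzero rows, so the 3 vectors span a space of dimension 3.
Since 3 = 3, the vectors are linearly independent.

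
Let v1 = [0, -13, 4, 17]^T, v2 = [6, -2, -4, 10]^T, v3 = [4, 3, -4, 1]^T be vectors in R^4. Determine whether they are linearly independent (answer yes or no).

no

Form the matrix with these vectors as rows and row reduce.
Swap R1 ↔ R2
R3 ← R3 − (2/3)·R1: [0, 13/3, -4/3, -17/3]
R3 ← R3 + (1/3)·R2: [0, 0, 0, 0]
2 nonzero rows, so the 3 vectors span a space of dimension 2.
Since 2 < 3, the vectors are linearly dependent.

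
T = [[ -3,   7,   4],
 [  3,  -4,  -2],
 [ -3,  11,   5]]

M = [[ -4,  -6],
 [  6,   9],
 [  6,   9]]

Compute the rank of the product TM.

First compute TM:
[[ 78, 117],
 [-48, -72],
 [108, 162]]
Now row reduce the product.
R2 ← R2 + (8/13)·R1: [0, 0]
R3 ← R3 − (18/13)·R1: [0, 0]
1 nonzero row, so rank(TM) = 1.

1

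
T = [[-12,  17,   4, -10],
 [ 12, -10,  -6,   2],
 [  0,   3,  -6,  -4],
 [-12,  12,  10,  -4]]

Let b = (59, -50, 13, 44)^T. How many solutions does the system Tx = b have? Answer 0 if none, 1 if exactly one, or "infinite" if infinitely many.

1

Row reduce the augmented matrix [T | b].
R2 ← R2 + R1: [0, 7, -2, -8, 9]
R4 ← R4 − R1: [0, -5, 6, 6, -15]
R3 ← R3 − (3/7)·R2: [0, 0, -36/7, -4/7, 64/7]
R4 ← R4 + (5/7)·R2: [0, 0, 32/7, 2/7, -60/7]
R4 ← R4 + (8/9)·R3: [0, 0, 0, -2/9, -4/9]
The echelon form has 4 nonzero rows, and every pivot lies in the first 4 columns, so rank(T) = rank([T|b]) = 4.
The system is consistent.
rank = 4 = number of unknowns, so the solution is unique.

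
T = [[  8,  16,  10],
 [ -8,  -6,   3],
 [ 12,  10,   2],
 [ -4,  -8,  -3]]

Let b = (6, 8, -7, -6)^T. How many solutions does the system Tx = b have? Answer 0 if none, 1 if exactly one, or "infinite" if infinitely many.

0

Row reduce the augmented matrix [T | b].
R2 ← R2 + R1: [0, 10, 13, 14]
R3 ← R3 − (3/2)·R1: [0, -14, -13, -16]
R4 ← R4 + (1/2)·R1: [0, 0, 2, -3]
R3 ← R3 + (7/5)·R2: [0, 0, 26/5, 18/5]
R4 ← R4 − (5/13)·R3: [0, 0, 0, -57/13]
The echelon form has 4 nonzero rows; the last pivot sits in the augmented column, so rank(T) = 3 but rank([T|b]) = 4.
Since the ranks differ, the system is inconsistent.
It has no solutions.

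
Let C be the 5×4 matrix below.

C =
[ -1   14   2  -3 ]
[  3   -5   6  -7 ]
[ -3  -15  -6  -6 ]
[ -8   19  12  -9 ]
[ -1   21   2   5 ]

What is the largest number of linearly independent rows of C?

4

Row reduce to echelon form.
R2 ← R2 + (3)·R1: [0, 37, 12, -16]
R3 ← R3 − (3)·R1: [0, -57, -12, 3]
R4 ← R4 − (8)·R1: [0, -93, -4, 15]
R5 ← R5 − R1: [0, 7, 0, 8]
R3 ← R3 + (57/37)·R2: [0, 0, 240/37, -801/37]
R4 ← R4 + (93/37)·R2: [0, 0, 968/37, -933/37]
R5 ← R5 − (7/37)·R2: [0, 0, -84/37, 408/37]
R4 ← R4 − (121/30)·R3: [0, 0, 0, 621/10]
R5 ← R5 + (7/20)·R3: [0, 0, 0, 69/20]
R5 ← R5 − (1/18)·R4: [0, 0, 0, 0]
Echelon form has 4 nonzero rows, so rank(C) = 4.
The rank gives the maximum number of linearly independent rows: 4.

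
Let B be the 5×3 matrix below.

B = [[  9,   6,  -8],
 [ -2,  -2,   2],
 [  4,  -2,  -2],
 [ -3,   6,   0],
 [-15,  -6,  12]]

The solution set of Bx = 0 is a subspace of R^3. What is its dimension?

Row reduce to echelon form.
R2 ← R2 + (2/9)·R1: [0, -2/3, 2/9]
R3 ← R3 − (4/9)·R1: [0, -14/3, 14/9]
R4 ← R4 + (1/3)·R1: [0, 8, -8/3]
R5 ← R5 + (5/3)·R1: [0, 4, -4/3]
R3 ← R3 − (7)·R2: [0, 0, 0]
R4 ← R4 + (12)·R2: [0, 0, 0]
R5 ← R5 + (6)·R2: [0, 0, 0]
2 nonzero rows, so rank(B) = 2.
B has 3 columns; by rank–nullity, nullity = 3 − 2 = 1.

1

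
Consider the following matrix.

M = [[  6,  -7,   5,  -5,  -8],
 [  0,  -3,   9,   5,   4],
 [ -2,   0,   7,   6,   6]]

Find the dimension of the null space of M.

2

Row reduce to echelon form.
R3 ← R3 + (1/3)·R1: [0, -7/3, 26/3, 13/3, 10/3]
R3 ← R3 − (7/9)·R2: [0, 0, 5/3, 4/9, 2/9]
3 nonzero rows, so rank(M) = 3.
M has 5 columns; by rank–nullity, nullity = 5 − 3 = 2.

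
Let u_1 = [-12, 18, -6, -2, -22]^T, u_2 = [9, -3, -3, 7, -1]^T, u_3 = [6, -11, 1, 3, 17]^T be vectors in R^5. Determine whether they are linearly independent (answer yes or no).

yes

Form the matrix with these vectors as rows and row reduce.
R2 ← R2 + (3/4)·R1: [0, 21/2, -15/2, 11/2, -35/2]
R3 ← R3 + (1/2)·R1: [0, -2, -2, 2, 6]
R3 ← R3 + (4/21)·R2: [0, 0, -24/7, 64/21, 8/3]
3 nonzero rows, so the 3 vectors span a space of dimension 3.
Since 3 = 3, the vectors are linearly independent.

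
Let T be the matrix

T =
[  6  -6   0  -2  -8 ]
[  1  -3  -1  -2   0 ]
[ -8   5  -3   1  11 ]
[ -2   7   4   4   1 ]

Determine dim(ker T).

2

Row reduce to echelon form.
R2 ← R2 − (1/6)·R1: [0, -2, -1, -5/3, 4/3]
R3 ← R3 + (4/3)·R1: [0, -3, -3, -5/3, 1/3]
R4 ← R4 + (1/3)·R1: [0, 5, 4, 10/3, -5/3]
R3 ← R3 − (3/2)·R2: [0, 0, -3/2, 5/6, -5/3]
R4 ← R4 + (5/2)·R2: [0, 0, 3/2, -5/6, 5/3]
R4 ← R4 + R3: [0, 0, 0, 0, 0]
3 nonzero rows, so rank(T) = 3.
T has 5 columns; by rank–nullity, nullity = 5 − 3 = 2.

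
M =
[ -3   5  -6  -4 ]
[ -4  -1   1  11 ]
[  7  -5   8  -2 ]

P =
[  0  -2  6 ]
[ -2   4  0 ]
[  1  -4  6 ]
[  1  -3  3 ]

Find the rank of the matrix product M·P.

2

First compute MP:
[[-20,  62, -66],
 [ 14, -33,  15],
 [ 16, -60,  84]]
Now row reduce the product.
R2 ← R2 + (7/10)·R1: [0, 52/5, -156/5]
R3 ← R3 + (4/5)·R1: [0, -52/5, 156/5]
R3 ← R3 + R2: [0, 0, 0]
2 nonzero rows, so rank(MP) = 2.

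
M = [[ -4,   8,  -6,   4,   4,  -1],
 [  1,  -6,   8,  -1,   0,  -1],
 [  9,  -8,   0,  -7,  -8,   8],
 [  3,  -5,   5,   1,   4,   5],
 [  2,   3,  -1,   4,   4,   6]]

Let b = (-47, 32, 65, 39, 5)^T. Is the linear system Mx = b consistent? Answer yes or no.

yes

Row reduce the augmented matrix [M | b].
R2 ← R2 + (1/4)·R1: [0, -4, 13/2, 0, 1, -5/4, 81/4]
R3 ← R3 + (9/4)·R1: [0, 10, -27/2, 2, 1, 23/4, -163/4]
R4 ← R4 + (3/4)·R1: [0, 1, 1/2, 4, 7, 17/4, 15/4]
R5 ← R5 + (1/2)·R1: [0, 7, -4, 6, 6, 11/2, -37/2]
R3 ← R3 + (5/2)·R2: [0, 0, 11/4, 2, 7/2, 21/8, 79/8]
R4 ← R4 + (1/4)·R2: [0, 0, 17/8, 4, 29/4, 63/16, 141/16]
R5 ← R5 + (7/4)·R2: [0, 0, 59/8, 6, 31/4, 53/16, 271/16]
R4 ← R4 − (17/22)·R3: [0, 0, 0, 27/11, 50/11, 21/11, 13/11]
R5 ← R5 − (59/22)·R3: [0, 0, 0, 7/11, -18/11, -41/11, -105/11]
R5 ← R5 − (7/27)·R4: [0, 0, 0, 0, -76/27, -38/9, -266/27]
The echelon form has 5 nonzero rows, and every pivot lies in the first 6 columns, so rank(M) = rank([M|b]) = 5.
The system is consistent.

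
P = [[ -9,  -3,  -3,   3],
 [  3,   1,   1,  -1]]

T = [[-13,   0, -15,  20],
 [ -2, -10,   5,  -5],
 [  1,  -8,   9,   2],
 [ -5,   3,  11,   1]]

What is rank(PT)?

1

First compute PT:
[[105,  63, 126, -168],
 [-35, -21, -42,  56]]
Now row reduce the product.
R2 ← R2 + (1/3)·R1: [0, 0, 0, 0]
1 nonzero row, so rank(PT) = 1.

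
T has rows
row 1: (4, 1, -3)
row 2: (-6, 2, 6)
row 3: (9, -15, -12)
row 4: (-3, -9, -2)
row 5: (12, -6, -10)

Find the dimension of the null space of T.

Row reduce to echelon form.
R2 ← R2 + (3/2)·R1: [0, 7/2, 3/2]
R3 ← R3 − (9/4)·R1: [0, -69/4, -21/4]
R4 ← R4 + (3/4)·R1: [0, -33/4, -17/4]
R5 ← R5 − (3)·R1: [0, -9, -1]
R3 ← R3 + (69/14)·R2: [0, 0, 15/7]
R4 ← R4 + (33/14)·R2: [0, 0, -5/7]
R5 ← R5 + (18/7)·R2: [0, 0, 20/7]
R4 ← R4 + (1/3)·R3: [0, 0, 0]
R5 ← R5 − (4/3)·R3: [0, 0, 0]
3 nonzero rows, so rank(T) = 3.
T has 3 columns; by rank–nullity, nullity = 3 − 3 = 0.

0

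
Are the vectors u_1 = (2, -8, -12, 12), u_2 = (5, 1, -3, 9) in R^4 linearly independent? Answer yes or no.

Form the matrix with these vectors as rows and row reduce.
R2 ← R2 − (5/2)·R1: [0, 21, 27, -21]
2 nonzero rows, so the 2 vectors span a space of dimension 2.
Since 2 = 2, the vectors are linearly independent.

yes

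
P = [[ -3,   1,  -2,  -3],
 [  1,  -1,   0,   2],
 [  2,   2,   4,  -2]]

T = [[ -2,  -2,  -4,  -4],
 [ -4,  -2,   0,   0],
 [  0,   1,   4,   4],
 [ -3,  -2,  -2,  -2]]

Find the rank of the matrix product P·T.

2

First compute PT:
[[ 11,   8,  10,  10],
 [ -4,  -4,  -8,  -8],
 [ -6,   0,  12,  12]]
Now row reduce the product.
R2 ← R2 + (4/11)·R1: [0, -12/11, -48/11, -48/11]
R3 ← R3 + (6/11)·R1: [0, 48/11, 192/11, 192/11]
R3 ← R3 + (4)·R2: [0, 0, 0, 0]
2 nonzero rows, so rank(PT) = 2.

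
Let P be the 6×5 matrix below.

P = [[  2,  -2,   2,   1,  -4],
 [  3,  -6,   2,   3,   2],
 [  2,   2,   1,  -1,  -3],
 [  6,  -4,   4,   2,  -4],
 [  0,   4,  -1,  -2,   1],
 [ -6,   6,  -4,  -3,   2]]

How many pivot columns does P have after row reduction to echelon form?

3

Row reduce to echelon form.
R2 ← R2 − (3/2)·R1: [0, -3, -1, 3/2, 8]
R3 ← R3 − R1: [0, 4, -1, -2, 1]
R4 ← R4 − (3)·R1: [0, 2, -2, -1, 8]
R6 ← R6 + (3)·R1: [0, 0, 2, 0, -10]
R3 ← R3 + (4/3)·R2: [0, 0, -7/3, 0, 35/3]
R4 ← R4 + (2/3)·R2: [0, 0, -8/3, 0, 40/3]
R5 ← R5 + (4/3)·R2: [0, 0, -7/3, 0, 35/3]
R4 ← R4 − (8/7)·R3: [0, 0, 0, 0, 0]
R5 ← R5 − R3: [0, 0, 0, 0, 0]
R6 ← R6 + (6/7)·R3: [0, 0, 0, 0, 0]
Echelon form has 3 nonzero rows, so rank(P) = 3.
Each nonzero row contributes one pivot column: 3 pivot columns.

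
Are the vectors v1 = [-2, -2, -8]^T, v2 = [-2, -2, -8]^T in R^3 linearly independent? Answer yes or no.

Form the matrix with these vectors as rows and row reduce.
R2 ← R2 − R1: [0, 0, 0]
1 nonzero row, so the 2 vectors span a space of dimension 1.
Since 1 < 2, the vectors are linearly dependent.

no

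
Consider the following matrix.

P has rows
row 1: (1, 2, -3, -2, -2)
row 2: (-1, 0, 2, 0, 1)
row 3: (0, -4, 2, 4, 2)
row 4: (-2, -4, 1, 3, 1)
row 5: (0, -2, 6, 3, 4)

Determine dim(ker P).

Row reduce to echelon form.
R2 ← R2 + R1: [0, 2, -1, -2, -1]
R4 ← R4 + (2)·R1: [0, 0, -5, -1, -3]
R3 ← R3 + (2)·R2: [0, 0, 0, 0, 0]
R5 ← R5 + R2: [0, 0, 5, 1, 3]
Swap R3 ↔ R4
R5 ← R5 + R3: [0, 0, 0, 0, 0]
3 nonzero rows, so rank(P) = 3.
P has 5 columns; by rank–nullity, nullity = 5 − 3 = 2.

2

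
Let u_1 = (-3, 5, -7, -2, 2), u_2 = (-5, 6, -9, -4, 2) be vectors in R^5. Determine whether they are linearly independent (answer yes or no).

yes

Form the matrix with these vectors as rows and row reduce.
R2 ← R2 − (5/3)·R1: [0, -7/3, 8/3, -2/3, -4/3]
2 nonzero rows, so the 2 vectors span a space of dimension 2.
Since 2 = 2, the vectors are linearly independent.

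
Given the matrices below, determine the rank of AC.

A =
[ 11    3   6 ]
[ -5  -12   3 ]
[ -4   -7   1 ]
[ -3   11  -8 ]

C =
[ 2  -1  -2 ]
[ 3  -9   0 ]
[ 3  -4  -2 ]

2

First compute AC:
[[ 49, -62, -34],
 [-37, 101,   4],
 [-26,  63,   6],
 [  3, -64,  22]]
Now row reduce the product.
R2 ← R2 + (37/49)·R1: [0, 2655/49, -1062/49]
R3 ← R3 + (26/49)·R1: [0, 1475/49, -590/49]
R4 ← R4 − (3/49)·R1: [0, -2950/49, 1180/49]
R3 ← R3 − (5/9)·R2: [0, 0, 0]
R4 ← R4 + (10/9)·R2: [0, 0, 0]
2 nonzero rows, so rank(AC) = 2.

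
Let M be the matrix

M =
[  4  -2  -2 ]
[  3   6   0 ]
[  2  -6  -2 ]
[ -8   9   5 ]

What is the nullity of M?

1

Row reduce to echelon form.
R2 ← R2 − (3/4)·R1: [0, 15/2, 3/2]
R3 ← R3 − (1/2)·R1: [0, -5, -1]
R4 ← R4 + (2)·R1: [0, 5, 1]
R3 ← R3 + (2/3)·R2: [0, 0, 0]
R4 ← R4 − (2/3)·R2: [0, 0, 0]
2 nonzero rows, so rank(M) = 2.
M has 3 columns; by rank–nullity, nullity = 3 − 2 = 1.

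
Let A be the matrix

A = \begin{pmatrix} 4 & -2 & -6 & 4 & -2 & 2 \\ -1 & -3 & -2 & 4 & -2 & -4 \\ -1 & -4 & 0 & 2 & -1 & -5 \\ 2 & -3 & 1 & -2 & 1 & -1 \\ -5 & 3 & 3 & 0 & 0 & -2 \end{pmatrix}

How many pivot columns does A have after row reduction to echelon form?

Row reduce to echelon form.
R2 ← R2 + (1/4)·R1: [0, -7/2, -7/2, 5, -5/2, -7/2]
R3 ← R3 + (1/4)·R1: [0, -9/2, -3/2, 3, -3/2, -9/2]
R4 ← R4 − (1/2)·R1: [0, -2, 4, -4, 2, -2]
R5 ← R5 + (5/4)·R1: [0, 1/2, -9/2, 5, -5/2, 1/2]
R3 ← R3 − (9/7)·R2: [0, 0, 3, -24/7, 12/7, 0]
R4 ← R4 − (4/7)·R2: [0, 0, 6, -48/7, 24/7, 0]
R5 ← R5 + (1/7)·R2: [0, 0, -5, 40/7, -20/7, 0]
R4 ← R4 − (2)·R3: [0, 0, 0, 0, 0, 0]
R5 ← R5 + (5/3)·R3: [0, 0, 0, 0, 0, 0]
Echelon form has 3 nonzero rows, so rank(A) = 3.
Each nonzero row contributes one pivot column: 3 pivot columns.

3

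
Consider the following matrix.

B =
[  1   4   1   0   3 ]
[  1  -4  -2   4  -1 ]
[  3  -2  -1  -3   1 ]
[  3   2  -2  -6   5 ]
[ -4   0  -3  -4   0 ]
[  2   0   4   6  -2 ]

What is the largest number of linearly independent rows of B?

4

Row reduce to echelon form.
R2 ← R2 − R1: [0, -8, -3, 4, -4]
R3 ← R3 − (3)·R1: [0, -14, -4, -3, -8]
R4 ← R4 − (3)·R1: [0, -10, -5, -6, -4]
R5 ← R5 + (4)·R1: [0, 16, 1, -4, 12]
R6 ← R6 − (2)·R1: [0, -8, 2, 6, -8]
R3 ← R3 − (7/4)·R2: [0, 0, 5/4, -10, -1]
R4 ← R4 − (5/4)·R2: [0, 0, -5/4, -11, 1]
R5 ← R5 + (2)·R2: [0, 0, -5, 4, 4]
R6 ← R6 − R2: [0, 0, 5, 2, -4]
R4 ← R4 + R3: [0, 0, 0, -21, 0]
R5 ← R5 + (4)·R3: [0, 0, 0, -36, 0]
R6 ← R6 − (4)·R3: [0, 0, 0, 42, 0]
R5 ← R5 − (12/7)·R4: [0, 0, 0, 0, 0]
R6 ← R6 + (2)·R4: [0, 0, 0, 0, 0]
Echelon form has 4 nonzero rows, so rank(B) = 4.
The rank gives the maximum number of linearly independent rows: 4.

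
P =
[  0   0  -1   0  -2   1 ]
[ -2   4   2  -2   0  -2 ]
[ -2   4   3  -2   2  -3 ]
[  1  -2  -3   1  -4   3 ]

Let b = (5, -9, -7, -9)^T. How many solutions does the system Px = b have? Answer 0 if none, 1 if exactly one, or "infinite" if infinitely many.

0

Row reduce the augmented matrix [P | b].
Swap R1 ↔ R2
R3 ← R3 − R1: [0, 0, 1, 0, 2, -1, 2]
R4 ← R4 + (1/2)·R1: [0, 0, -2, 0, -4, 2, -27/2]
R3 ← R3 + R2: [0, 0, 0, 0, 0, 0, 7]
R4 ← R4 − (2)·R2: [0, 0, 0, 0, 0, 0, -47/2]
R4 ← R4 + (47/14)·R3: [0, 0, 0, 0, 0, 0, 0]
The echelon form has 3 nonzero rows; the last pivot sits in the augmented column, so rank(P) = 2 but rank([P|b]) = 3.
Since the ranks differ, the system is inconsistent.
It has no solutions.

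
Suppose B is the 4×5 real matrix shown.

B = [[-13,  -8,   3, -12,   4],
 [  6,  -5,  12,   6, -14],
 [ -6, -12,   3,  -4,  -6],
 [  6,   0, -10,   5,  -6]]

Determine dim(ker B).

1

Row reduce to echelon form.
R2 ← R2 + (6/13)·R1: [0, -113/13, 174/13, 6/13, -158/13]
R3 ← R3 − (6/13)·R1: [0, -108/13, 21/13, 20/13, -102/13]
R4 ← R4 + (6/13)·R1: [0, -48/13, -112/13, -7/13, -54/13]
R3 ← R3 − (108/113)·R2: [0, 0, -1263/113, 124/113, 426/113]
R4 ← R4 − (48/113)·R2: [0, 0, -1616/113, -83/113, 114/113]
R4 ← R4 − (1616/1263)·R3: [0, 0, 0, -2701/1263, -1606/421]
4 nonzero rows, so rank(B) = 4.
B has 5 columns; by rank–nullity, nullity = 5 − 4 = 1.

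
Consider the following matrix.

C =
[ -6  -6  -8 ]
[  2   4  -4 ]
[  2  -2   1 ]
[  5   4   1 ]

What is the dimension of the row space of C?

Row reduce to echelon form.
R2 ← R2 + (1/3)·R1: [0, 2, -20/3]
R3 ← R3 + (1/3)·R1: [0, -4, -5/3]
R4 ← R4 + (5/6)·R1: [0, -1, -17/3]
R3 ← R3 + (2)·R2: [0, 0, -15]
R4 ← R4 + (1/2)·R2: [0, 0, -9]
R4 ← R4 − (3/5)·R3: [0, 0, 0]
Echelon form has 3 nonzero rows, so rank(C) = 3.
The row space has dimension equal to the rank: 3.

3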